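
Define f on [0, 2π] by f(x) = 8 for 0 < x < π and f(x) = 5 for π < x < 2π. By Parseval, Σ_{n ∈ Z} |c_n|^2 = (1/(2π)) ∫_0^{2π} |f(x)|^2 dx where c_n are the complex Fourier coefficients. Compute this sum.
Σ |c_n|^2 = 89/2

Parseval equates the L^2 energy of f (normalised by 1/(2π)) with the ℓ^2 sum of its Fourier coefficients: (1/(2π)) ∫_0^{2π} |f|^2 = Σ |c_n|^2.
Compute the left side: (1/(2π)) [∫_0^π 8^2 dx + ∫_π^{2π} 5^2 dx] = (1/(2π)) · (64π + 25π) = (64 + 25)/2 = 89/2.
So Σ_{n ∈ Z} |c_n|^2 = 89/2.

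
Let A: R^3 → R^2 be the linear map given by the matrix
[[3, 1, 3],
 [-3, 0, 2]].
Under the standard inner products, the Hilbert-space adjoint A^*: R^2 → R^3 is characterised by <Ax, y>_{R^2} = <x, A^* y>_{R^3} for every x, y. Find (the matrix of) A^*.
A^* = A^T =
[[3, -3],
 [1, 0],
 [3, 2]]

For real matrices with standard dot products, the defining identity <Ax, y> = <x, A^* y> gives (Ax)^T y = x^T (A^*) y, i.e. x^T A^T y = x^T (A^*) y. Since this holds for all x, y, we must have A^* = A^T. Therefore
A^* =
[[3, -3],
 [1, 0],
 [3, 2]].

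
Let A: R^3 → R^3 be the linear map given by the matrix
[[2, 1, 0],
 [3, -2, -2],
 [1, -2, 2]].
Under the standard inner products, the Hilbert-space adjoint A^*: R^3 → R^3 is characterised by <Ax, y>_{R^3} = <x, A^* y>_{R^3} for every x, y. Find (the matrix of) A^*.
A^* = A^T =
[[2, 3, 1],
 [1, -2, -2],
 [0, -2, 2]]

For real matrices with standard dot products, the defining identity <Ax, y> = <x, A^* y> gives (Ax)^T y = x^T (A^*) y, i.e. x^T A^T y = x^T (A^*) y. Since this holds for all x, y, we must have A^* = A^T. Therefore
A^* =
[[2, 3, 1],
 [1, -2, -2],
 [0, -2, 2]].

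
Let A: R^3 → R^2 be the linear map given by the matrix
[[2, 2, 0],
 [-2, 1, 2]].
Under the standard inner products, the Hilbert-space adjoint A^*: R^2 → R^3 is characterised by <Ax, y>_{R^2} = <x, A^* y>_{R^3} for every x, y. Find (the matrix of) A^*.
A^* = A^T =
[[2, -2],
 [2, 1],
 [0, 2]]

For real matrices with standard dot products, the defining identity <Ax, y> = <x, A^* y> gives (Ax)^T y = x^T (A^*) y, i.e. x^T A^T y = x^T (A^*) y. Since this holds for all x, y, we must have A^* = A^T. Therefore
A^* =
[[2, -2],
 [2, 1],
 [0, 2]].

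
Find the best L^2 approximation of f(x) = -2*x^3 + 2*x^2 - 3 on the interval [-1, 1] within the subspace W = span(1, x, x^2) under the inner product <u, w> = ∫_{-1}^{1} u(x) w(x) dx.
g(x) = 2*x^2 - 6*x/5 - 3

The best approximation g ∈ W is the orthogonal projection of f onto W. Writing g = a_0 + a_1 x + a_2 x^2, the coefficients solve the normal equations G · a = b where
  G_{ij} = <φ_i, φ_j> and b_i = <f, φ_i>, with φ_0 = 1, φ_1 = x, φ_2 = x^2.
G =
  [2, 0, 2/3]
  [0, 2/3, 0]
  [2/3, 0, 2/5],
b = (-14/3, -4/5, -6/5).
Solving gives a_0 = -3, a_1 = -6/5, a_2 = 2, so
  g(x) = 2*x^2 - 6*x/5 - 3.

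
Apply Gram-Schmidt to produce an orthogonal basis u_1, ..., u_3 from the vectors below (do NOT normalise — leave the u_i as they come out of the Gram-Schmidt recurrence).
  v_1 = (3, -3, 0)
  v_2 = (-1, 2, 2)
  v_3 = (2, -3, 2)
Orthogonal basis:
  u_1 = (3, -3, 0)
  u_2 = (1/2, 1/2, 2)
  u_3 = (-8/9, -8/9, 4/9)

Apply the Gram-Schmidt recurrence
  u_1 = v_1
  u_i = v_i − Σ_{j<i} ((v_i · u_j) / (u_j · u_j)) · u_j.

Step by step this gives:
  u_1 = (3, -3, 0)
  u_2 = (1/2, 1/2, 2)
  u_3 = (-8/9, -8/9, 4/9)

Orthogonality check:
  u_2 · u_1 = 0 (should be 0)
  u_3 · u_1 = 0 (should be 0)
  u_3 · u_2 = 0 (should be 0)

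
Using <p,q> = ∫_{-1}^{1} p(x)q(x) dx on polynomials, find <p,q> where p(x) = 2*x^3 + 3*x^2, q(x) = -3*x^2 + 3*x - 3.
<p,q> = -36/5

Expand the product: p(x)·q(x) = -6*x^5 - 3*x^4 + 3*x^3 - 9*x^2.
∫_{-1}^{1} of each monomial x^k gives [2/(k+1) if k even, 0 if k odd]. Integrating term-by-term (or equivalently evaluating the antiderivative F(x) = -x^6 - 3*x^5/5 + 3*x^4/4 - 3*x^3 at the endpoints):
  F(1) − F(−1) = -77/20 − (67/20) = -36/5.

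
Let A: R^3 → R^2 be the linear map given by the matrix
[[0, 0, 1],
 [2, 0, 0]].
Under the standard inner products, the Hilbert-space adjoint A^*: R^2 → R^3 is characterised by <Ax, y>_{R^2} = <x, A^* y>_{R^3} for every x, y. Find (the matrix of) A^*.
A^* = A^T =
[[0, 2],
 [0, 0],
 [1, 0]]

For real matrices with standard dot products, the defining identity <Ax, y> = <x, A^* y> gives (Ax)^T y = x^T (A^*) y, i.e. x^T A^T y = x^T (A^*) y. Since this holds for all x, y, we must have A^* = A^T. Therefore
A^* =
[[0, 2],
 [0, 0],
 [1, 0]].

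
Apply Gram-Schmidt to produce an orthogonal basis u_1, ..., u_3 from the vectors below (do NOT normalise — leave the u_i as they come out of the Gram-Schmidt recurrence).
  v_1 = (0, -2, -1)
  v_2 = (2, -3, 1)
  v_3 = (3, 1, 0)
Orthogonal basis:
  u_1 = (0, -2, -1)
  u_2 = (2, -1, 2)
  u_3 = (17/9, 34/45, -68/45)

Apply the Gram-Schmidt recurrence
  u_1 = v_1
  u_i = v_i − Σ_{j<i} ((v_i · u_j) / (u_j · u_j)) · u_j.

Step by step this gives:
  u_1 = (0, -2, -1)
  u_2 = (2, -1, 2)
  u_3 = (17/9, 34/45, -68/45)

Orthogonality check:
  u_2 · u_1 = 0 (should be 0)
  u_3 · u_1 = 0 (should be 0)
  u_3 · u_2 = 0 (should be 0)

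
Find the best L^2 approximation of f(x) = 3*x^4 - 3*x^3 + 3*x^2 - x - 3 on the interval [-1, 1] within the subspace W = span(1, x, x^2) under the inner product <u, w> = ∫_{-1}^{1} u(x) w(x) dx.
g(x) = 39*x^2/7 - 14*x/5 - 114/35

The best approximation g ∈ W is the orthogonal projection of f onto W. Writing g = a_0 + a_1 x + a_2 x^2, the coefficients solve the normal equations G · a = b where
  G_{ij} = <φ_i, φ_j> and b_i = <f, φ_i>, with φ_0 = 1, φ_1 = x, φ_2 = x^2.
G =
  [2, 0, 2/3]
  [0, 2/3, 0]
  [2/3, 0, 2/5],
b = (-14/5, -28/15, 2/35).
Solving gives a_0 = -114/35, a_1 = -14/5, a_2 = 39/7, so
  g(x) = 39*x^2/7 - 14*x/5 - 114/35.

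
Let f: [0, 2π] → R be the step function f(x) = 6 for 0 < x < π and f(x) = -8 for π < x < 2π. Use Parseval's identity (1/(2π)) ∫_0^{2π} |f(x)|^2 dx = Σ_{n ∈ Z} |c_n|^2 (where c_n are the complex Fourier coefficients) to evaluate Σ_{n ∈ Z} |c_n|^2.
Σ |c_n|^2 = 50

Parseval equates the L^2 energy of f (normalised by 1/(2π)) with the ℓ^2 sum of its Fourier coefficients: (1/(2π)) ∫_0^{2π} |f|^2 = Σ |c_n|^2.
Compute the left side: (1/(2π)) [∫_0^π 6^2 dx + ∫_π^{2π} (-8)^2 dx] = (1/(2π)) · (36π + 64π) = (36 + 64)/2 = 50.
So Σ_{n ∈ Z} |c_n|^2 = 50.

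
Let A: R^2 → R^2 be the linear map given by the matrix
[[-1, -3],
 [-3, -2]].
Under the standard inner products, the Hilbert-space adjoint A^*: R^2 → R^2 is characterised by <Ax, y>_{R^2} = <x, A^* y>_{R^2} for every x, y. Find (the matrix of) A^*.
A^* = A^T =
[[-1, -3],
 [-3, -2]]

For real matrices with standard dot products, the defining identity <Ax, y> = <x, A^* y> gives (Ax)^T y = x^T (A^*) y, i.e. x^T A^T y = x^T (A^*) y. Since this holds for all x, y, we must have A^* = A^T. Therefore
A^* =
[[-1, -3],
 [-3, -2]].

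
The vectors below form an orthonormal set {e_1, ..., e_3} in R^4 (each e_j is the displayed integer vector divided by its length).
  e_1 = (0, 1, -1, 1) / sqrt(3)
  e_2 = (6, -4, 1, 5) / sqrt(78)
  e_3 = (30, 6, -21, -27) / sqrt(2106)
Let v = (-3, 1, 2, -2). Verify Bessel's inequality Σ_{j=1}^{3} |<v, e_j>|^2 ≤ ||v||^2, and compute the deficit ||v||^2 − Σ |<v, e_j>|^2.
Σ |<v, e_j>|^2 = 17; ||v||^2 = 18; deficit = 1

Write each e_j = u_j / sqrt(<u_j, u_j>) where u_j is the displayed integer vector. Then <v, e_j> = <v, u_j> / sqrt(<u_j, u_j>), so |<v, e_j>|^2 = <v, u_j>^2 / <u_j, u_j>.
Coefficients: <v, e_1> = -3/sqrt(3), <v, e_2> = -30/sqrt(78), <v, e_3> = -72/sqrt(2106).
Square and sum: Σ |<v, e_j>|^2 = 17.
Compute ||v||^2 = v·v = 18.
Deficit = 18 − 17 = 1 ≥ 0, confirming Bessel's inequality. (The deficit equals ||v − Σ <v,e_j> e_j||^2, the squared distance from v to span{e_j}.)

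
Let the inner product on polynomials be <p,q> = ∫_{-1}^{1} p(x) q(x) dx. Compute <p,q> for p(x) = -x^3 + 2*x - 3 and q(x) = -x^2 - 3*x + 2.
<p,q> = -64/5

Expand the product: p(x)·q(x) = x^5 + 3*x^4 - 4*x^3 - 3*x^2 + 13*x - 6.
∫_{-1}^{1} of each monomial x^k gives [2/(k+1) if k even, 0 if k odd]. Integrating term-by-term (or equivalently evaluating the antiderivative F(x) = x^6/6 + 3*x^5/5 - x^4 - x^3 + 13*x^2/2 - 6*x at the endpoints):
  F(1) − F(−1) = -11/15 − (181/15) = -64/5.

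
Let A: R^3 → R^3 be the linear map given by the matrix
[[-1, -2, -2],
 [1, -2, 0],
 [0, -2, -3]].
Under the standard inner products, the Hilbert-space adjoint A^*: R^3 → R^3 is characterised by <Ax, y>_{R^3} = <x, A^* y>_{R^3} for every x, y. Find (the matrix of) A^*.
A^* = A^T =
[[-1, 1, 0],
 [-2, -2, -2],
 [-2, 0, -3]]

For real matrices with standard dot products, the defining identity <Ax, y> = <x, A^* y> gives (Ax)^T y = x^T (A^*) y, i.e. x^T A^T y = x^T (A^*) y. Since this holds for all x, y, we must have A^* = A^T. Therefore
A^* =
[[-1, 1, 0],
 [-2, -2, -2],
 [-2, 0, -3]].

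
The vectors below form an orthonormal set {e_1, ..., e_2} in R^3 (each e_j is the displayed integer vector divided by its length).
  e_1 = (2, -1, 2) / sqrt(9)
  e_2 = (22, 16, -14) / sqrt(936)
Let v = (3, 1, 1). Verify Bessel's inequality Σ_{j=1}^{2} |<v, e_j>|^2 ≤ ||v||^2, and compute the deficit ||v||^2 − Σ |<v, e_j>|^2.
Σ |<v, e_j>|^2 = 135/13; ||v||^2 = 11; deficit = 8/13

Write each e_j = u_j / sqrt(<u_j, u_j>) where u_j is the displayed integer vector. Then <v, e_j> = <v, u_j> / sqrt(<u_j, u_j>), so |<v, e_j>|^2 = <v, u_j>^2 / <u_j, u_j>.
Coefficients: <v, e_1> = 7/sqrt(9), <v, e_2> = 68/sqrt(936).
Square and sum: Σ |<v, e_j>|^2 = 135/13.
Compute ||v||^2 = v·v = 11.
Deficit = 11 − 135/13 = 8/13 ≥ 0, confirming Bessel's inequality. (The deficit equals ||v − Σ <v,e_j> e_j||^2, the squared distance from v to span{e_j}.)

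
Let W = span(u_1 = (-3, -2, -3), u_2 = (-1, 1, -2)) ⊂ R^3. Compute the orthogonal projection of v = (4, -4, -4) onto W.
proj_W(v) = (-88/83, -152/83, -32/83)

Set up U = [u_1 | ... | u_2] ∈ R^(3×2). The projector onto W = col(U) is P = U (U^T U)^(-1) U^T.
Compute U^T U =
  [22, 7]
  [7, 6],
and U^T v = (8, 0).
Solve U^T U · c = U^T v for the coefficients: c = (48/83, -56/83). The projection is proj_W(v) = U c.
Check: (v - proj_W(v)) · u_1 = 0  (should be 0).
Check: (v - proj_W(v)) · u_2 = 0  (should be 0).
Result: proj_W(v) = (-88/83, -152/83, -32/83).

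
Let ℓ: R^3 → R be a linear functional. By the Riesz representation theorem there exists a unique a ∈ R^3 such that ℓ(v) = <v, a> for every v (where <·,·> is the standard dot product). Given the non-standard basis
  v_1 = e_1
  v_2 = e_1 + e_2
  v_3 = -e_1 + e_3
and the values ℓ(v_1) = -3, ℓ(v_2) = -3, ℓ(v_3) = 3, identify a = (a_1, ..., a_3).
a = (-3, 0, 0)

Write a = (a_1, ..., a_3) in the standard basis. For each basis vector v_i, ℓ(v_i) = <v_i, a> is a linear equation in the a_j's. Collect the n equations into a matrix system V a = ℓ, where row i of V is v_i (expressed in the standard basis). Since V is invertible (lower-triangular with 1s on the diagonal, up to permutation), solve by back-substitution:
  V =
[[1, 0, 0],
 [1, 1, 0],
 [-1, 0, 1]]
  V a = (-3, -3, 3)
Solving gives a = (-3, 0, 0).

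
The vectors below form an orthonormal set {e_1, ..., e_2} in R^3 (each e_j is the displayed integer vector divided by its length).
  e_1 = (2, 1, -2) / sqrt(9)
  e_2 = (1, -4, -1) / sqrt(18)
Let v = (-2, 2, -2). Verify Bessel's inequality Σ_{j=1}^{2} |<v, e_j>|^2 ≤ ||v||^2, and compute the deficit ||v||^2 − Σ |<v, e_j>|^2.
Σ |<v, e_j>|^2 = 4; ||v||^2 = 12; deficit = 8

Write each e_j = u_j / sqrt(<u_j, u_j>) where u_j is the displayed integer vector. Then <v, e_j> = <v, u_j> / sqrt(<u_j, u_j>), so |<v, e_j>|^2 = <v, u_j>^2 / <u_j, u_j>.
Coefficients: <v, e_1> = 2/sqrt(9), <v, e_2> = -8/sqrt(18).
Square and sum: Σ |<v, e_j>|^2 = 4.
Compute ||v||^2 = v·v = 12.
Deficit = 12 − 4 = 8 ≥ 0, confirming Bessel's inequality. (The deficit equals ||v − Σ <v,e_j> e_j||^2, the squared distance from v to span{e_j}.)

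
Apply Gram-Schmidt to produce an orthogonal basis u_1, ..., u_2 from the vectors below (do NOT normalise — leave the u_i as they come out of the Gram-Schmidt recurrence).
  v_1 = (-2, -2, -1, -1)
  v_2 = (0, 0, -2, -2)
Orthogonal basis:
  u_1 = (-2, -2, -1, -1)
  u_2 = (4/5, 4/5, -8/5, -8/5)

Apply the Gram-Schmidt recurrence
  u_1 = v_1
  u_i = v_i − Σ_{j<i} ((v_i · u_j) / (u_j · u_j)) · u_j.

Step by step this gives:
  u_1 = (-2, -2, -1, -1)
  u_2 = (4/5, 4/5, -8/5, -8/5)

Orthogonality check:
  u_2 · u_1 = 0 (should be 0)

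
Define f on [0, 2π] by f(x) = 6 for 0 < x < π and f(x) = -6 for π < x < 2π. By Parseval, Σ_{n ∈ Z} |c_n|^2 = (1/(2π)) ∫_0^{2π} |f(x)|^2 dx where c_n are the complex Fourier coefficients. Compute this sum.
Σ |c_n|^2 = 36

Parseval equates the L^2 energy of f (normalised by 1/(2π)) with the ℓ^2 sum of its Fourier coefficients: (1/(2π)) ∫_0^{2π} |f|^2 = Σ |c_n|^2.
Compute the left side: (1/(2π)) [∫_0^π 6^2 dx + ∫_π^{2π} (-6)^2 dx] = (1/(2π)) · (36π + 36π) = (36 + 36)/2 = 36.
So Σ_{n ∈ Z} |c_n|^2 = 36.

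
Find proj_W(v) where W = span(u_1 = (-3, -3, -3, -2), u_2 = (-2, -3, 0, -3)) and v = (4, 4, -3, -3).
proj_W(v) = (205/241, 357/241, -99/241, 390/241)

Set up U = [u_1 | ... | u_2] ∈ R^(4×2). The projector onto W = col(U) is P = U (U^T U)^(-1) U^T.
Compute U^T U =
  [31, 21]
  [21, 22],
and U^T v = (-9, -11).
Solve U^T U · c = U^T v for the coefficients: c = (33/241, -152/241). The projection is proj_W(v) = U c.
Check: (v - proj_W(v)) · u_1 = 0  (should be 0).
Check: (v - proj_W(v)) · u_2 = 0  (should be 0).
Result: proj_W(v) = (205/241, 357/241, -99/241, 390/241).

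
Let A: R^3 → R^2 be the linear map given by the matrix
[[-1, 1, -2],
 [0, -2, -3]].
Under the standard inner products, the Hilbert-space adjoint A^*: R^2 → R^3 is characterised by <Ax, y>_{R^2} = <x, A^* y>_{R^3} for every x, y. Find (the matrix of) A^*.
A^* = A^T =
[[-1, 0],
 [1, -2],
 [-2, -3]]

For real matrices with standard dot products, the defining identity <Ax, y> = <x, A^* y> gives (Ax)^T y = x^T (A^*) y, i.e. x^T A^T y = x^T (A^*) y. Since this holds for all x, y, we must have A^* = A^T. Therefore
A^* =
[[-1, 0],
 [1, -2],
 [-2, -3]].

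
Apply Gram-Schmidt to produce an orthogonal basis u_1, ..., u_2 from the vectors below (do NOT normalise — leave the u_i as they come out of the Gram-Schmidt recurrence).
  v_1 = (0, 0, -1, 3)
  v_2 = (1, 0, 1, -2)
Orthogonal basis:
  u_1 = (0, 0, -1, 3)
  u_2 = (1, 0, 3/10, 1/10)

Apply the Gram-Schmidt recurrence
  u_1 = v_1
  u_i = v_i − Σ_{j<i} ((v_i · u_j) / (u_j · u_j)) · u_j.

Step by step this gives:
  u_1 = (0, 0, -1, 3)
  u_2 = (1, 0, 3/10, 1/10)

Orthogonality check:
  u_2 · u_1 = 0 (should be 0)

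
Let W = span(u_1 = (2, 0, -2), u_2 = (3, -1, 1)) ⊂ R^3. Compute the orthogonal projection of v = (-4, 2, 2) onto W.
proj_W(v) = (-13/3, 2/3, 5/3)

Set up U = [u_1 | ... | u_2] ∈ R^(3×2). The projector onto W = col(U) is P = U (U^T U)^(-1) U^T.
Compute U^T U =
  [8, 4]
  [4, 11],
and U^T v = (-12, -12).
Solve U^T U · c = U^T v for the coefficients: c = (-7/6, -2/3). The projection is proj_W(v) = U c.
Check: (v - proj_W(v)) · u_1 = 0  (should be 0).
Check: (v - proj_W(v)) · u_2 = 0  (should be 0).
Result: proj_W(v) = (-13/3, 2/3, 5/3).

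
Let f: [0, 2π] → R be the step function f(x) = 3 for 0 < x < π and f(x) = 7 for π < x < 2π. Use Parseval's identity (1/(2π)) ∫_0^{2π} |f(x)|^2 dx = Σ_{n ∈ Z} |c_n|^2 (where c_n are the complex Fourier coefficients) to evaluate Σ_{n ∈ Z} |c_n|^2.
Σ |c_n|^2 = 29

Parseval equates the L^2 energy of f (normalised by 1/(2π)) with the ℓ^2 sum of its Fourier coefficients: (1/(2π)) ∫_0^{2π} |f|^2 = Σ |c_n|^2.
Compute the left side: (1/(2π)) [∫_0^π 3^2 dx + ∫_π^{2π} 7^2 dx] = (1/(2π)) · (9π + 49π) = (9 + 49)/2 = 29.
So Σ_{n ∈ Z} |c_n|^2 = 29.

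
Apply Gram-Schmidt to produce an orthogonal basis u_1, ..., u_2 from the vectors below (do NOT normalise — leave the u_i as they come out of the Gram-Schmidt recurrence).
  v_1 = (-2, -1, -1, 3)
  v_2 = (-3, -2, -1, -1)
Orthogonal basis:
  u_1 = (-2, -1, -1, 3)
  u_2 = (-11/5, -8/5, -3/5, -11/5)

Apply the Gram-Schmidt recurrence
  u_1 = v_1
  u_i = v_i − Σ_{j<i} ((v_i · u_j) / (u_j · u_j)) · u_j.

Step by step this gives:
  u_1 = (-2, -1, -1, 3)
  u_2 = (-11/5, -8/5, -3/5, -11/5)

Orthogonality check:
  u_2 · u_1 = 0 (should be 0)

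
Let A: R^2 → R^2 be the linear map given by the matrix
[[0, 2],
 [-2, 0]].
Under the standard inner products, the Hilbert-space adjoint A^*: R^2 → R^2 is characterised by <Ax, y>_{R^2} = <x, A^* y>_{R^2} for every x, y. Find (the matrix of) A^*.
A^* = A^T =
[[0, -2],
 [2, 0]]

For real matrices with standard dot products, the defining identity <Ax, y> = <x, A^* y> gives (Ax)^T y = x^T (A^*) y, i.e. x^T A^T y = x^T (A^*) y. Since this holds for all x, y, we must have A^* = A^T. Therefore
A^* =
[[0, -2],
 [2, 0]].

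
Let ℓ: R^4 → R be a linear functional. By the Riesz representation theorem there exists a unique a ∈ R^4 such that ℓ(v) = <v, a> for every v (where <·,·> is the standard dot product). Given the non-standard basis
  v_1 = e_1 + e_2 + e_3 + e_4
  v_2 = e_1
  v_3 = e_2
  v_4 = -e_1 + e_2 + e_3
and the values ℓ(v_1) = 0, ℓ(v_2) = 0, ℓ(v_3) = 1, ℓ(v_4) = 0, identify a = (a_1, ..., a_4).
a = (0, 1, -1, 0)

Write a = (a_1, ..., a_4) in the standard basis. For each basis vector v_i, ℓ(v_i) = <v_i, a> is a linear equation in the a_j's. Collect the n equations into a matrix system V a = ℓ, where row i of V is v_i (expressed in the standard basis). Since V is invertible (lower-triangular with 1s on the diagonal, up to permutation), solve by back-substitution:
  V =
[[1, 1, 1, 1],
 [1, 0, 0, 0],
 [0, 1, 0, 0],
 [-1, 1, 1, 0]]
  V a = (0, 0, 1, 0)
Solving gives a = (0, 1, -1, 0).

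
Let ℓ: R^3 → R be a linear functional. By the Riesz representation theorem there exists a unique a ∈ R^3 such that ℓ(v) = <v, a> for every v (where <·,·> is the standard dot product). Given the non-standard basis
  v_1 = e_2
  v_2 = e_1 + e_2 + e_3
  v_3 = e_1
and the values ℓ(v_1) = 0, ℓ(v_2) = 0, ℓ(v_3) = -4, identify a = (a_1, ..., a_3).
a = (-4, 0, 4)

Write a = (a_1, ..., a_3) in the standard basis. For each basis vector v_i, ℓ(v_i) = <v_i, a> is a linear equation in the a_j's. Collect the n equations into a matrix system V a = ℓ, where row i of V is v_i (expressed in the standard basis). Since V is invertible (lower-triangular with 1s on the diagonal, up to permutation), solve by back-substitution:
  V =
[[0, 1, 0],
 [1, 1, 1],
 [1, 0, 0]]
  V a = (0, 0, -4)
Solving gives a = (-4, 0, 4).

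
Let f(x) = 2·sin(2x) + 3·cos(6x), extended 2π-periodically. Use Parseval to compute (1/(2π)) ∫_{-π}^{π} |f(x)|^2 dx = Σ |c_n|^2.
Σ |c_n|^2 = 13/2

Expand |f|^2 and use orthogonality of {sin(nx), cos(mx)} on [-π, π]:
  ∫_{-π}^{π} sin(nx)^2 dx = π, ∫ cos(mx)^2 dx = π, and cross terms integrate to 0.
So ∫_{-π}^{π} f(x)^2 dx = 2^2 · π + 3^2 · π = (4 + 9)π.
Divide by 2π: (4 + 9)/2 = 13/2.
By Parseval, this equals Σ |c_n|^2.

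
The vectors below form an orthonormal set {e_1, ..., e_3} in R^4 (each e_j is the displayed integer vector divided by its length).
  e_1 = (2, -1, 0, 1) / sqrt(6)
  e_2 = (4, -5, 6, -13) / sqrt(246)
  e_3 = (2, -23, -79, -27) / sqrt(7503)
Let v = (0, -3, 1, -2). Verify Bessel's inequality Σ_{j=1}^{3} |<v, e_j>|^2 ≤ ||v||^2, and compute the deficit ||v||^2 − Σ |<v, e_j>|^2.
Σ |<v, e_j>|^2 = 1721/183; ||v||^2 = 14; deficit = 841/183

Write each e_j = u_j / sqrt(<u_j, u_j>) where u_j is the displayed integer vector. Then <v, e_j> = <v, u_j> / sqrt(<u_j, u_j>), so |<v, e_j>|^2 = <v, u_j>^2 / <u_j, u_j>.
Coefficients: <v, e_1> = 1/sqrt(6), <v, e_2> = 47/sqrt(246), <v, e_3> = 44/sqrt(7503).
Square and sum: Σ |<v, e_j>|^2 = 1721/183.
Compute ||v||^2 = v·v = 14.
Deficit = 14 − 1721/183 = 841/183 ≥ 0, confirming Bessel's inequality. (The deficit equals ||v − Σ <v,e_j> e_j||^2, the squared distance from v to span{e_j}.)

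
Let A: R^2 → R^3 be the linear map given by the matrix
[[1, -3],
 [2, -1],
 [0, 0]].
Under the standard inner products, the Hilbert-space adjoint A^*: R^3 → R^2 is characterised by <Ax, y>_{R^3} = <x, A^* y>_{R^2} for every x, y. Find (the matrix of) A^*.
A^* = A^T =
[[1, 2, 0],
 [-3, -1, 0]]

For real matrices with standard dot products, the defining identity <Ax, y> = <x, A^* y> gives (Ax)^T y = x^T (A^*) y, i.e. x^T A^T y = x^T (A^*) y. Since this holds for all x, y, we must have A^* = A^T. Therefore
A^* =
[[1, 2, 0],
 [-3, -1, 0]].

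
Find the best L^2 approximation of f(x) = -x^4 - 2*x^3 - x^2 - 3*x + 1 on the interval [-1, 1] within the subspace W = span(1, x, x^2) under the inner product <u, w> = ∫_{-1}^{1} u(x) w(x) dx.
g(x) = -13*x^2/7 - 21*x/5 + 38/35

The best approximation g ∈ W is the orthogonal projection of f onto W. Writing g = a_0 + a_1 x + a_2 x^2, the coefficients solve the normal equations G · a = b where
  G_{ij} = <φ_i, φ_j> and b_i = <f, φ_i>, with φ_0 = 1, φ_1 = x, φ_2 = x^2.
G =
  [2, 0, 2/3]
  [0, 2/3, 0]
  [2/3, 0, 2/5],
b = (14/15, -14/5, -2/105).
Solving gives a_0 = 38/35, a_1 = -21/5, a_2 = -13/7, so
  g(x) = -13*x^2/7 - 21*x/5 + 38/35.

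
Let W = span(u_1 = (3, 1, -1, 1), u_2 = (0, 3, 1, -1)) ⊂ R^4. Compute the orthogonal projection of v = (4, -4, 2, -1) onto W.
proj_W(v) = (192/131, -275/131, -177/131, 177/131)

Set up U = [u_1 | ... | u_2] ∈ R^(4×2). The projector onto W = col(U) is P = U (U^T U)^(-1) U^T.
Compute U^T U =
  [12, 1]
  [1, 11],
and U^T v = (5, -9).
Solve U^T U · c = U^T v for the coefficients: c = (64/131, -113/131). The projection is proj_W(v) = U c.
Check: (v - proj_W(v)) · u_1 = 0  (should be 0).
Check: (v - proj_W(v)) · u_2 = 0  (should be 0).
Result: proj_W(v) = (192/131, -275/131, -177/131, 177/131).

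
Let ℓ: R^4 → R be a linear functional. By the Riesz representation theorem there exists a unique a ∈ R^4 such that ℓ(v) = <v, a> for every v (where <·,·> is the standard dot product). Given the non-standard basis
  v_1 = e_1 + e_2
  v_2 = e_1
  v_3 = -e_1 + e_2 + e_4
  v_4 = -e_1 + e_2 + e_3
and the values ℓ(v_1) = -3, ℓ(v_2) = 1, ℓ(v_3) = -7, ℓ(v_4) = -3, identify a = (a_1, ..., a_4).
a = (1, -4, 2, -2)

Write a = (a_1, ..., a_4) in the standard basis. For each basis vector v_i, ℓ(v_i) = <v_i, a> is a linear equation in the a_j's. Collect the n equations into a matrix system V a = ℓ, where row i of V is v_i (expressed in the standard basis). Since V is invertible (lower-triangular with 1s on the diagonal, up to permutation), solve by back-substitution:
  V =
[[1, 1, 0, 0],
 [1, 0, 0, 0],
 [-1, 1, 0, 1],
 [-1, 1, 1, 0]]
  V a = (-3, 1, -7, -3)
Solving gives a = (1, -4, 2, -2).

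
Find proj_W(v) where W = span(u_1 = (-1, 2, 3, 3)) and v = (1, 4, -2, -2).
proj_W(v) = (5/23, -10/23, -15/23, -15/23)

Set up U = [u_1 | ... | u_1] ∈ R^(4×1). The projector onto W = col(U) is P = U (U^T U)^(-1) U^T.
Compute U^T U =
  [23],
and U^T v = (-5).
Solve U^T U · c = U^T v for the coefficients: c = (-5/23). The projection is proj_W(v) = U c.
Check: (v - proj_W(v)) · u_1 = 0  (should be 0).
Result: proj_W(v) = (5/23, -10/23, -15/23, -15/23).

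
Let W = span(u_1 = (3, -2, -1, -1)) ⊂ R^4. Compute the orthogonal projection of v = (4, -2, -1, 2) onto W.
proj_W(v) = (3, -2, -1, -1)

Set up U = [u_1 | ... | u_1] ∈ R^(4×1). The projector onto W = col(U) is P = U (U^T U)^(-1) U^T.
Compute U^T U =
  [15],
and U^T v = (15).
Solve U^T U · c = U^T v for the coefficients: c = (1). The projection is proj_W(v) = U c.
Check: (v - proj_W(v)) · u_1 = 0  (should be 0).
Result: proj_W(v) = (3, -2, -1, -1).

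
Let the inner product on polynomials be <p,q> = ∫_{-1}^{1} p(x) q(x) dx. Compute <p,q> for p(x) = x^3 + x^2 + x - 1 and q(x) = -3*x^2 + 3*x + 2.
<p,q> = 4/3

Expand the product: p(x)·q(x) = -3*x^5 + 2*x^3 + 8*x^2 - x - 2.
∫_{-1}^{1} of each monomial x^k gives [2/(k+1) if k even, 0 if k odd]. Integrating term-by-term (or equivalently evaluating the antiderivative F(x) = -x^6/2 + x^4/2 + 8*x^3/3 - x^2/2 - 2*x at the endpoints):
  F(1) − F(−1) = 1/6 − (-7/6) = 4/3.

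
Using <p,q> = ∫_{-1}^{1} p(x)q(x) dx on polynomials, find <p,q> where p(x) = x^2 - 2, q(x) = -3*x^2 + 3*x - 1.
<p,q> = 92/15

Expand the product: p(x)·q(x) = -3*x^4 + 3*x^3 + 5*x^2 - 6*x + 2.
∫_{-1}^{1} of each monomial x^k gives [2/(k+1) if k even, 0 if k odd]. Integrating term-by-term (or equivalently evaluating the antiderivative F(x) = -3*x^5/5 + 3*x^4/4 + 5*x^3/3 - 3*x^2 + 2*x at the endpoints):
  F(1) − F(−1) = 49/60 − (-319/60) = 92/15.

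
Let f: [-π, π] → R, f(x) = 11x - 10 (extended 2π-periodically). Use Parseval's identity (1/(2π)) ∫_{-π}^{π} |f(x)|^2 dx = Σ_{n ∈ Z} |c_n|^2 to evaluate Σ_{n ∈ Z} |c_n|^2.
Σ |c_n|^2 = 121π^2/3 + 100

Expand and integrate term by term over [-π, π]:
  ∫ (11x)^2 dx = 121·(2π^3/3); ∫ 2·11·(-10)·x dx = 0 (odd integrand); ∫ (-10)^2 dx = 100·2π.
So (1/(2π)) ∫_{-π}^{π} (11x - 10)^2 dx = 121π^2/3 + 100 = 121π^2/3 + 100.
Parseval ⇒ Σ |c_n|^2 = 121π^2/3 + 100.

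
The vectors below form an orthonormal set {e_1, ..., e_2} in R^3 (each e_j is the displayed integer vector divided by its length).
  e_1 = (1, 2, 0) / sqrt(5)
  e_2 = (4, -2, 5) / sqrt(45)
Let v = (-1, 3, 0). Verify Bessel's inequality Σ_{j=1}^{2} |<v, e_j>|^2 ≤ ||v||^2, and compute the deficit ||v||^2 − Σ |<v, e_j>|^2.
Σ |<v, e_j>|^2 = 65/9; ||v||^2 = 10; deficit = 25/9

Write each e_j = u_j / sqrt(<u_j, u_j>) where u_j is the displayed integer vector. Then <v, e_j> = <v, u_j> / sqrt(<u_j, u_j>), so |<v, e_j>|^2 = <v, u_j>^2 / <u_j, u_j>.
Coefficients: <v, e_1> = 5/sqrt(5), <v, e_2> = -10/sqrt(45).
Square and sum: Σ |<v, e_j>|^2 = 65/9.
Compute ||v||^2 = v·v = 10.
Deficit = 10 − 65/9 = 25/9 ≥ 0, confirming Bessel's inequality. (The deficit equals ||v − Σ <v,e_j> e_j||^2, the squared distance from v to span{e_j}.)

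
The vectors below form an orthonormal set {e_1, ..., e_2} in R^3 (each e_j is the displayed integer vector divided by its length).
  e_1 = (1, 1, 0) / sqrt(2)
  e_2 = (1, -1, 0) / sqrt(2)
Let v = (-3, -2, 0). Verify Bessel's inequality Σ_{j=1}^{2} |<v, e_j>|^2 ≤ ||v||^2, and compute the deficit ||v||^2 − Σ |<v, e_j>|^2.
Σ |<v, e_j>|^2 = 13; ||v||^2 = 13; deficit = 0

Write each e_j = u_j / sqrt(<u_j, u_j>) where u_j is the displayed integer vector. Then <v, e_j> = <v, u_j> / sqrt(<u_j, u_j>), so |<v, e_j>|^2 = <v, u_j>^2 / <u_j, u_j>.
Coefficients: <v, e_1> = -5/sqrt(2), <v, e_2> = -1/sqrt(2).
Square and sum: Σ |<v, e_j>|^2 = 13.
Compute ||v||^2 = v·v = 13.
Deficit = 13 − 13 = 0 ≥ 0, confirming Bessel's inequality. (The deficit equals ||v − Σ <v,e_j> e_j||^2, the squared distance from v to span{e_j}.)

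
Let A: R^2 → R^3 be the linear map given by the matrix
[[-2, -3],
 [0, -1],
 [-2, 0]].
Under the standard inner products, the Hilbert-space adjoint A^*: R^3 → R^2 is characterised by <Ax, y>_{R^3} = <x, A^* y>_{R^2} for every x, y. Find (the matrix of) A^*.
A^* = A^T =
[[-2, 0, -2],
 [-3, -1, 0]]

For real matrices with standard dot products, the defining identity <Ax, y> = <x, A^* y> gives (Ax)^T y = x^T (A^*) y, i.e. x^T A^T y = x^T (A^*) y. Since this holds for all x, y, we must have A^* = A^T. Therefore
A^* =
[[-2, 0, -2],
 [-3, -1, 0]].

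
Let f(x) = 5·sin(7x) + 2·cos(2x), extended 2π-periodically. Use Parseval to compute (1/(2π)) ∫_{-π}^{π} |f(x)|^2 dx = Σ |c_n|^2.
Σ |c_n|^2 = 29/2

Expand |f|^2 and use orthogonality of {sin(nx), cos(mx)} on [-π, π]:
  ∫_{-π}^{π} sin(nx)^2 dx = π, ∫ cos(mx)^2 dx = π, and cross terms integrate to 0.
So ∫_{-π}^{π} f(x)^2 dx = 5^2 · π + 2^2 · π = (25 + 4)π.
Divide by 2π: (25 + 4)/2 = 29/2.
By Parseval, this equals Σ |c_n|^2.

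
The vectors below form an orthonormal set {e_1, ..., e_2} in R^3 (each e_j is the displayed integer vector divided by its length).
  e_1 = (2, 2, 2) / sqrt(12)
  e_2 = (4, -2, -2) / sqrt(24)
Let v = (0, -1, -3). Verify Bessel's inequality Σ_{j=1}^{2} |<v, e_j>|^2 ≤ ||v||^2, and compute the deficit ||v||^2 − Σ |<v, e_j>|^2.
Σ |<v, e_j>|^2 = 8; ||v||^2 = 10; deficit = 2

Write each e_j = u_j / sqrt(<u_j, u_j>) where u_j is the displayed integer vector. Then <v, e_j> = <v, u_j> / sqrt(<u_j, u_j>), so |<v, e_j>|^2 = <v, u_j>^2 / <u_j, u_j>.
Coefficients: <v, e_1> = -8/sqrt(12), <v, e_2> = 8/sqrt(24).
Square and sum: Σ |<v, e_j>|^2 = 8.
Compute ||v||^2 = v·v = 10.
Deficit = 10 − 8 = 2 ≥ 0, confirming Bessel's inequality. (The deficit equals ||v − Σ <v,e_j> e_j||^2, the squared distance from v to span{e_j}.)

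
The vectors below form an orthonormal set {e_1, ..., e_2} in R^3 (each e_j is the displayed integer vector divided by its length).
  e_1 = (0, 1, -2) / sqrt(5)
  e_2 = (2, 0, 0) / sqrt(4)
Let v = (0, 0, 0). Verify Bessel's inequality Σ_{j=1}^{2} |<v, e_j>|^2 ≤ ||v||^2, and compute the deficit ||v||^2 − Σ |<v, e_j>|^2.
Σ |<v, e_j>|^2 = 0; ||v||^2 = 0; deficit = 0

Write each e_j = u_j / sqrt(<u_j, u_j>) where u_j is the displayed integer vector. Then <v, e_j> = <v, u_j> / sqrt(<u_j, u_j>), so |<v, e_j>|^2 = <v, u_j>^2 / <u_j, u_j>.
Coefficients: <v, e_1> = 0/sqrt(5), <v, e_2> = 0/sqrt(4).
Square and sum: Σ |<v, e_j>|^2 = 0.
Compute ||v||^2 = v·v = 0.
Deficit = 0 − 0 = 0 ≥ 0, confirming Bessel's inequality. (The deficit equals ||v − Σ <v,e_j> e_j||^2, the squared distance from v to span{e_j}.)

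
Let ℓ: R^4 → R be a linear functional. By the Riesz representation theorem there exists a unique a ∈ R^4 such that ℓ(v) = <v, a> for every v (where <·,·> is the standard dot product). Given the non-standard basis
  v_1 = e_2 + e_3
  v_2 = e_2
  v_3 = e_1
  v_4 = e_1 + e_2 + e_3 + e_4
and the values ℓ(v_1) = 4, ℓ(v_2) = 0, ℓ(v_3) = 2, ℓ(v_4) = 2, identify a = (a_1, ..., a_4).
a = (2, 0, 4, -4)

Write a = (a_1, ..., a_4) in the standard basis. For each basis vector v_i, ℓ(v_i) = <v_i, a> is a linear equation in the a_j's. Collect the n equations into a matrix system V a = ℓ, where row i of V is v_i (expressed in the standard basis). Since V is invertible (lower-triangular with 1s on the diagonal, up to permutation), solve by back-substitution:
  V =
[[0, 1, 1, 0],
 [0, 1, 0, 0],
 [1, 0, 0, 0],
 [1, 1, 1, 1]]
  V a = (4, 0, 2, 2)
Solving gives a = (2, 0, 4, -4).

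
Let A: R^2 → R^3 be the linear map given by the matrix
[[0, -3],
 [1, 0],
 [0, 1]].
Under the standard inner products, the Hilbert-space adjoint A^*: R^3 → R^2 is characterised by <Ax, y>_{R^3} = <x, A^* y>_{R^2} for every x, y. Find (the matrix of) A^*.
A^* = A^T =
[[0, 1, 0],
 [-3, 0, 1]]

For real matrices with standard dot products, the defining identity <Ax, y> = <x, A^* y> gives (Ax)^T y = x^T (A^*) y, i.e. x^T A^T y = x^T (A^*) y. Since this holds for all x, y, we must have A^* = A^T. Therefore
A^* =
[[0, 1, 0],
 [-3, 0, 1]].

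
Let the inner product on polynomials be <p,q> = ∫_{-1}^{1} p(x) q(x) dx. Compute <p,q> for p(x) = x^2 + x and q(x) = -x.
<p,q> = -2/3

Expand the product: p(x)·q(x) = -x^3 - x^2.
∫_{-1}^{1} of each monomial x^k gives [2/(k+1) if k even, 0 if k odd]. Integrating term-by-term (or equivalently evaluating the antiderivative F(x) = -x^4/4 - x^3/3 at the endpoints):
  F(1) − F(−1) = -7/12 − (1/12) = -2/3.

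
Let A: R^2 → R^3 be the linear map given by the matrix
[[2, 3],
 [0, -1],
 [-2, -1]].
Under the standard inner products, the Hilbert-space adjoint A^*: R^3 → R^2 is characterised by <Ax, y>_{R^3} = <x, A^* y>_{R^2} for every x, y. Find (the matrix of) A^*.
A^* = A^T =
[[2, 0, -2],
 [3, -1, -1]]

For real matrices with standard dot products, the defining identity <Ax, y> = <x, A^* y> gives (Ax)^T y = x^T (A^*) y, i.e. x^T A^T y = x^T (A^*) y. Since this holds for all x, y, we must have A^* = A^T. Therefore
A^* =
[[2, 0, -2],
 [3, -1, -1]].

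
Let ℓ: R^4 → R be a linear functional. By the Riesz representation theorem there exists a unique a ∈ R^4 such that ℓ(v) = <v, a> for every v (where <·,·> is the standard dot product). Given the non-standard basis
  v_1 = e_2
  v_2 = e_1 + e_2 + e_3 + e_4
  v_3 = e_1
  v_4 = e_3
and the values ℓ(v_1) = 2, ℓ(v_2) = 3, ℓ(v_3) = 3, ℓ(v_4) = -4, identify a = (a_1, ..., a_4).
a = (3, 2, -4, 2)

Write a = (a_1, ..., a_4) in the standard basis. For each basis vector v_i, ℓ(v_i) = <v_i, a> is a linear equation in the a_j's. Collect the n equations into a matrix system V a = ℓ, where row i of V is v_i (expressed in the standard basis). Since V is invertible (lower-triangular with 1s on the diagonal, up to permutation), solve by back-substitution:
  V =
[[0, 1, 0, 0],
 [1, 1, 1, 1],
 [1, 0, 0, 0],
 [0, 0, 1, 0]]
  V a = (2, 3, 3, -4)
Solving gives a = (3, 2, -4, 2).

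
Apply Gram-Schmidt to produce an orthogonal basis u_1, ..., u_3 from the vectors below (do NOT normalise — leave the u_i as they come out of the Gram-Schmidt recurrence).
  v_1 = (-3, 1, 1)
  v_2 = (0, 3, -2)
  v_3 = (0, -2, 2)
Orthogonal basis:
  u_1 = (-3, 1, 1)
  u_2 = (3/11, 32/11, -23/11)
  u_3 = (15/71, 18/71, 27/71)

Apply the Gram-Schmidt recurrence
  u_1 = v_1
  u_i = v_i − Σ_{j<i} ((v_i · u_j) / (u_j · u_j)) · u_j.

Step by step this gives:
  u_1 = (-3, 1, 1)
  u_2 = (3/11, 32/11, -23/11)
  u_3 = (15/71, 18/71, 27/71)

Orthogonality check:
  u_2 · u_1 = 0 (should be 0)
  u_3 · u_1 = 0 (should be 0)
  u_3 · u_2 = 0 (should be 0)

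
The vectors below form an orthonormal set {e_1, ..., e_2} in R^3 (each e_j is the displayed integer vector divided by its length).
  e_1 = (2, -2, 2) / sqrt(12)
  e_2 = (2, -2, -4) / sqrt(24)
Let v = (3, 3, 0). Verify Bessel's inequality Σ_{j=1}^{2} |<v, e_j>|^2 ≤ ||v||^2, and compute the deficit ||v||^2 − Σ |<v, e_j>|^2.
Σ |<v, e_j>|^2 = 0; ||v||^2 = 18; deficit = 18

Write each e_j = u_j / sqrt(<u_j, u_j>) where u_j is the displayed integer vector. Then <v, e_j> = <v, u_j> / sqrt(<u_j, u_j>), so |<v, e_j>|^2 = <v, u_j>^2 / <u_j, u_j>.
Coefficients: <v, e_1> = 0/sqrt(12), <v, e_2> = 0/sqrt(24).
Square and sum: Σ |<v, e_j>|^2 = 0.
Compute ||v||^2 = v·v = 18.
Deficit = 18 − 0 = 18 ≥ 0, confirming Bessel's inequality. (The deficit equals ||v − Σ <v,e_j> e_j||^2, the squared distance from v to span{e_j}.)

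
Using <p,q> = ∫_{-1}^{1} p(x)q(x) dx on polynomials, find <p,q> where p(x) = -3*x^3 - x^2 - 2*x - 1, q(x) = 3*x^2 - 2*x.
<p,q> = 28/15

Expand the product: p(x)·q(x) = -9*x^5 + 3*x^4 - 4*x^3 + x^2 + 2*x.
∫_{-1}^{1} of each monomial x^k gives [2/(k+1) if k even, 0 if k odd]. Integrating term-by-term (or equivalently evaluating the antiderivative F(x) = -3*x^6/2 + 3*x^5/5 - x^4 + x^3/3 + x^2 at the endpoints):
  F(1) − F(−1) = -17/30 − (-73/30) = 28/15.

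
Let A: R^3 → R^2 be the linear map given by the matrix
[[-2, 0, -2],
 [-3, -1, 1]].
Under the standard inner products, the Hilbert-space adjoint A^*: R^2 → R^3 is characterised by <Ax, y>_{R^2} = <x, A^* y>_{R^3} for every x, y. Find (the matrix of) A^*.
A^* = A^T =
[[-2, -3],
 [0, -1],
 [-2, 1]]

For real matrices with standard dot products, the defining identity <Ax, y> = <x, A^* y> gives (Ax)^T y = x^T (A^*) y, i.e. x^T A^T y = x^T (A^*) y. Since this holds for all x, y, we must have A^* = A^T. Therefore
A^* =
[[-2, -3],
 [0, -1],
 [-2, 1]].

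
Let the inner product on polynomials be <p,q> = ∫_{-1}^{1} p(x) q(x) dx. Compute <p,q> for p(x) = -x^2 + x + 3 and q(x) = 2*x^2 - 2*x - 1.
<p,q> = -52/15

Expand the product: p(x)·q(x) = -2*x^4 + 4*x^3 + 5*x^2 - 7*x - 3.
∫_{-1}^{1} of each monomial x^k gives [2/(k+1) if k even, 0 if k odd]. Integrating term-by-term (or equivalently evaluating the antiderivative F(x) = -2*x^5/5 + x^4 + 5*x^3/3 - 7*x^2/2 - 3*x at the endpoints):
  F(1) − F(−1) = -127/30 − (-23/30) = -52/15.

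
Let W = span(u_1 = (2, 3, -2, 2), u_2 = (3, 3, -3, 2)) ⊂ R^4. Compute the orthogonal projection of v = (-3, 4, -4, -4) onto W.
proj_W(v) = (1/2, 12/13, -1/2, 8/13)

Set up U = [u_1 | ... | u_2] ∈ R^(4×2). The projector onto W = col(U) is P = U (U^T U)^(-1) U^T.
Compute U^T U =
  [21, 25]
  [25, 31],
and U^T v = (6, 7).
Solve U^T U · c = U^T v for the coefficients: c = (11/26, -3/26). The projection is proj_W(v) = U c.
Check: (v - proj_W(v)) · u_1 = 0  (should be 0).
Check: (v - proj_W(v)) · u_2 = 0  (should be 0).
Result: proj_W(v) = (1/2, 12/13, -1/2, 8/13).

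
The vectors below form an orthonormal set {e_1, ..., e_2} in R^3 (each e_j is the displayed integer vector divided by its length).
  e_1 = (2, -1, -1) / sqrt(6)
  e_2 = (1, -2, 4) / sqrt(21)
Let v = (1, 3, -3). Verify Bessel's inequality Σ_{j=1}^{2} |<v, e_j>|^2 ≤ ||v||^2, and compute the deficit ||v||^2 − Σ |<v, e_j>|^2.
Σ |<v, e_j>|^2 = 101/7; ||v||^2 = 19; deficit = 32/7

Write each e_j = u_j / sqrt(<u_j, u_j>) where u_j is the displayed integer vector. Then <v, e_j> = <v, u_j> / sqrt(<u_j, u_j>), so |<v, e_j>|^2 = <v, u_j>^2 / <u_j, u_j>.
Coefficients: <v, e_1> = 2/sqrt(6), <v, e_2> = -17/sqrt(21).
Square and sum: Σ |<v, e_j>|^2 = 101/7.
Compute ||v||^2 = v·v = 19.
Deficit = 19 − 101/7 = 32/7 ≥ 0, confirming Bessel's inequality. (The deficit equals ||v − Σ <v,e_j> e_j||^2, the squared distance from v to span{e_j}.)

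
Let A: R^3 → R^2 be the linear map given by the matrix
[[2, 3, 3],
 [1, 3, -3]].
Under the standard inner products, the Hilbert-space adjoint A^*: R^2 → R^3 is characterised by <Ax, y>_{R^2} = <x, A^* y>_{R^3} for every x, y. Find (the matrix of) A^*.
A^* = A^T =
[[2, 1],
 [3, 3],
 [3, -3]]

For real matrices with standard dot products, the defining identity <Ax, y> = <x, A^* y> gives (Ax)^T y = x^T (A^*) y, i.e. x^T A^T y = x^T (A^*) y. Since this holds for all x, y, we must have A^* = A^T. Therefore
A^* =
[[2, 1],
 [3, 3],
 [3, -3]].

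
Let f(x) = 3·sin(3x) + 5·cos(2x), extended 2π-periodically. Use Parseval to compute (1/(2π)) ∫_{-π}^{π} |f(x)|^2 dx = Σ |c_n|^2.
Σ |c_n|^2 = 17

Expand |f|^2 and use orthogonality of {sin(nx), cos(mx)} on [-π, π]:
  ∫_{-π}^{π} sin(nx)^2 dx = π, ∫ cos(mx)^2 dx = π, and cross terms integrate to 0.
So ∫_{-π}^{π} f(x)^2 dx = 3^2 · π + 5^2 · π = (9 + 25)π.
Divide by 2π: (9 + 25)/2 = 17.
By Parseval, this equals Σ |c_n|^2.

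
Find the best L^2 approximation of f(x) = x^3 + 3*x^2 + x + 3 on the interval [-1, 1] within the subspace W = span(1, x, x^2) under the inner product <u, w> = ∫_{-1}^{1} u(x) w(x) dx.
g(x) = 3*x^2 + 8*x/5 + 3

The best approximation g ∈ W is the orthogonal projection of f onto W. Writing g = a_0 + a_1 x + a_2 x^2, the coefficients solve the normal equations G · a = b where
  G_{ij} = <φ_i, φ_j> and b_i = <f, φ_i>, with φ_0 = 1, φ_1 = x, φ_2 = x^2.
G =
  [2, 0, 2/3]
  [0, 2/3, 0]
  [2/3, 0, 2/5],
b = (8, 16/15, 16/5).
Solving gives a_0 = 3, a_1 = 8/5, a_2 = 3, so
  g(x) = 3*x^2 + 8*x/5 + 3.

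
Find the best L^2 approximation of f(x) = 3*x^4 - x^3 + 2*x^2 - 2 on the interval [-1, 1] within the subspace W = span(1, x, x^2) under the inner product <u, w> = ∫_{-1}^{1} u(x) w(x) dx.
g(x) = 32*x^2/7 - 3*x/5 - 79/35

The best approximation g ∈ W is the orthogonal projection of f onto W. Writing g = a_0 + a_1 x + a_2 x^2, the coefficients solve the normal equations G · a = b where
  G_{ij} = <φ_i, φ_j> and b_i = <f, φ_i>, with φ_0 = 1, φ_1 = x, φ_2 = x^2.
G =
  [2, 0, 2/3]
  [0, 2/3, 0]
  [2/3, 0, 2/5],
b = (-22/15, -2/5, 34/105).
Solving gives a_0 = -79/35, a_1 = -3/5, a_2 = 32/7, so
  g(x) = 32*x^2/7 - 3*x/5 - 79/35.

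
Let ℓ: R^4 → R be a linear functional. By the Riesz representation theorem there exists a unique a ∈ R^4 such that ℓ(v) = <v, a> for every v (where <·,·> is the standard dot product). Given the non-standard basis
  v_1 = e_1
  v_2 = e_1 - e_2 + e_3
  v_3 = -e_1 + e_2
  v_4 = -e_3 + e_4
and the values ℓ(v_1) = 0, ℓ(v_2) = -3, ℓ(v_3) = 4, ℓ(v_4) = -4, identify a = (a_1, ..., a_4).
a = (0, 4, 1, -3)

Write a = (a_1, ..., a_4) in the standard basis. For each basis vector v_i, ℓ(v_i) = <v_i, a> is a linear equation in the a_j's. Collect the n equations into a matrix system V a = ℓ, where row i of V is v_i (expressed in the standard basis). Since V is invertible (lower-triangular with 1s on the diagonal, up to permutation), solve by back-substitution:
  V =
[[1, 0, 0, 0],
 [1, -1, 1, 0],
 [-1, 1, 0, 0],
 [0, 0, -1, 1]]
  V a = (0, -3, 4, -4)
Solving gives a = (0, 4, 1, -3).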